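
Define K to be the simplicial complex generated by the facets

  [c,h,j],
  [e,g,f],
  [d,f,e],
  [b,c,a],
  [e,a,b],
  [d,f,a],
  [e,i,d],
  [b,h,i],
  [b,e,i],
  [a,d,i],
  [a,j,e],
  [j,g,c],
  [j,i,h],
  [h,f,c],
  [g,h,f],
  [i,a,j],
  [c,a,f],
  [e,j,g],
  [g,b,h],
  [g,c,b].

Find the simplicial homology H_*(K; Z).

Take the total order a < b < c < d < e < f < g < h < i < j on the vertex set. Then K (dimension 2) consists of the simplices:

  0-simplices (10): a, b, c, d, e, f, g, h, i, j
  1-simplices (30): ab, ac, ad, ae, af, ai, aj, bc, be, bg, bh, bi, cf, cg, ch, cj, de, df, di, ef, eg, ei, ej, fg, fh, gh, gj, hi, hj, ij
  2-simplices (20): abc, abe, acf, adf, adi, aej, aij, bcg, bei, bgh, bhi, cfh, cgj, chj, def, dei, efg, egj, fgh, hij

giving chain groups C_0 ≅ Z^10, C_1 ≅ Z^30, C_2 ≅ Z^20.

∂_1: C_1 → C_0 is given by ∂[p,q] = [q] − [p]. For instance
  ∂ij = j − i.
The resulting 10×30 matrix has rank 9, and its Smith normal form has invariant factors (1,1,1,1,1,1,1,1,1).

The boundary map ∂_2: C_2 → C_1 sends each 2-simplex [p,q,r] to [q,r] − [p,r] + [p,q]. For instance
  ∂chj = hj − cj + ch,
  ∂fgh = gh − fh + fg.
As a 30×20 matrix over Z this has rank 20, with invariant factors (1,1,1,1,1,1,1,1,1,1,1,1,1,1,1,1,1,1,1,2).

From H_k ≅ ker(∂_k) / im(∂_{k+1}) we obtain:

  H_0: rank C_0 − rank ∂_1 = 10 − 9 = 1, and the invariant factors of ∂_1 are all 1, so H_0 ≅ Z.
  H_1: rank ker ∂_1 − rank ∂_2 = (30 − 9) − 20 = 1, and ∂_2 has invariant factor 2 > 1, so H_1 ≅ Z ⊕ Z/2.
  H_2: rank ker ∂_2 − rank ∂_3 = (20 − 20) − 0 = 0, and there is no ∂_3, so H_2 ≅ 0.

(K is a triangulation of the Klein bottle.)

H_0 ≅ Z,  H_1 ≅ Z ⊕ Z/2,  H_2 = 0.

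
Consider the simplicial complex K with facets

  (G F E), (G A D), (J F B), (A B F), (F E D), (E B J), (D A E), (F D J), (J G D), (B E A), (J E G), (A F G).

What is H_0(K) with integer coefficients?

Take the total order A < B < D < E < F < G < J on the vertex set. Then K (dimension 2) consists of the simplices:

  0-simplices (7): A, B, D, E, F, G, J
  1-simplices (18): AB, AD, AE, AF, AG, BE, BF, BJ, DE, DF, DG, DJ, EF, EG, EJ, FG, FJ, GJ
  2-simplices (12): ABE, ABF, ADE, ADG, AFG, BEJ, BFJ, DEF, DFJ, DGJ, EFG, EGJ

giving chain groups C_0 ≅ Z^7, C_1 ≅ Z^18, C_2 ≅ Z^12.

∂_1: C_1 → C_0 is given by ∂[p,q] = [q] − [p]. For instance
  ∂BF = F − B.
The resulting 7×18 matrix has rank 6, and its Smith normal form has invariant factors (1,1,1,1,1,1).

Boundary ∂_2: C_2 → C_1 maps a triangle to the signed sum of its edges. For instance
  ∂AFG = FG − AG + AF,
  ∂EFG = FG − EG + EF.
As a 18×12 matrix over Z this has rank 12, with invariant factors (1,1,1,1,1,1,1,1,1,1,1,2).

Reading off H_k = ker ∂_k / im ∂_{k+1}:

  H_0: rank C_0 − rank ∂_1 = 7 − 6 = 1, and the invariant factors of ∂_1 are all 1, so H_0 = Z.

H_0 ≅ Z.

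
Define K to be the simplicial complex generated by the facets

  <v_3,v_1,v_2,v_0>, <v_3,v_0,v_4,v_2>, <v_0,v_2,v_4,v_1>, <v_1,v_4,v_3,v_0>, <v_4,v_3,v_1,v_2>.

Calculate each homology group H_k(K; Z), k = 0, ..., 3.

H_0 = Z,  H_1 = 0,  H_2 = 0,  H_3 = Z.

Order the vertices as v_0 < v_1 < v_2 < v_3 < v_4. Listing each simplex with vertices in this order, K has dimension 3 with simplices:

  0-simplices (5): [v_0], [v_1], [v_2], [v_3], [v_4]
  1-simplices (10): [v_0,v_1], [v_0,v_2], [v_0,v_3], [v_0,v_4], [v_1,v_2], [v_1,v_3], [v_1,v_4], [v_2,v_3], [v_2,v_4], [v_3,v_4]
  2-simplices (10): [v_0,v_1,v_2], [v_0,v_1,v_3], [v_0,v_1,v_4], [v_0,v_2,v_3], [v_0,v_2,v_4], [v_0,v_3,v_4], [v_1,v_2,v_3], [v_1,v_2,v_4], [v_1,v_3,v_4], [v_2,v_3,v_4]
  3-simplices (5): [v_0,v_1,v_2,v_3], [v_0,v_1,v_2,v_4], [v_0,v_1,v_3,v_4], [v_0,v_2,v_3,v_4], [v_1,v_2,v_3,v_4]

giving chain groups C_0 ≅ Z^5, C_1 ≅ Z^10, C_2 ≅ Z^10, C_3 ≅ Z^5.

The boundary map ∂_1: C_1 → C_0 is given by ∂[p,q] = [q] − [p]. For instance
  ∂[v_2,v_3] = [v_3] − [v_2].
The 5×10 boundary matrix has rank 4 and Smith normal form diag(1,1,1,1).

Boundary ∂_2: C_2 → C_1 maps a triangle to the signed sum of its edges. For instance
  ∂[v_0,v_2,v_4] = [v_2,v_4] − [v_0,v_4] + [v_0,v_2],
  ∂[v_1,v_2,v_4] = [v_2,v_4] − [v_1,v_4] + [v_1,v_2].
The 10×10 boundary matrix has rank 6 and Smith normal form diag(1,1,1,1,1,1).

∂_3: C_3 → C_2 sends each 3-simplex σ to the alternating sum Σ_i (−1)^i (σ with its i-th vertex removed). For instance
  ∂[v_1,v_2,v_3,v_4] = [v_2,v_3,v_4] − [v_1,v_3,v_4] + [v_1,v_2,v_4] − [v_1,v_2,v_3],
  ∂[v_0,v_1,v_3,v_4] = [v_1,v_3,v_4] − [v_0,v_3,v_4] + [v_0,v_1,v_4] − [v_0,v_1,v_3].
The resulting 10×5 matrix has rank 4, and its Smith normal form has invariant factors (1,1,1,1).

Now H_k = ker ∂_k / im ∂_{k+1}, so:

  H_0: rank C_0 − rank ∂_1 = 5 − 4 = 1, and the invariant factors of ∂_1 are all 1, so H_0 ≅ Z.
  H_1: rank ker ∂_1 − rank ∂_2 = (10 − 4) − 6 = 0, and the invariant factors of ∂_2 are all 1, so H_1 ≅ 0.
  H_2: rank ker ∂_2 − rank ∂_3 = (10 − 6) − 4 = 0, and the invariant factors of ∂_3 are all 1, so H_2 ≅ 0.
  H_3: rank ker ∂_3 − rank ∂_4 = (5 − 4) − 0 = 1, and there is no ∂_4, so H_3 ≅ Z.

As a check, the Euler characteristic is 5 − 10 + 10 − 5 = 0, which agrees with 1 − 0 + 0 − 1 = 0.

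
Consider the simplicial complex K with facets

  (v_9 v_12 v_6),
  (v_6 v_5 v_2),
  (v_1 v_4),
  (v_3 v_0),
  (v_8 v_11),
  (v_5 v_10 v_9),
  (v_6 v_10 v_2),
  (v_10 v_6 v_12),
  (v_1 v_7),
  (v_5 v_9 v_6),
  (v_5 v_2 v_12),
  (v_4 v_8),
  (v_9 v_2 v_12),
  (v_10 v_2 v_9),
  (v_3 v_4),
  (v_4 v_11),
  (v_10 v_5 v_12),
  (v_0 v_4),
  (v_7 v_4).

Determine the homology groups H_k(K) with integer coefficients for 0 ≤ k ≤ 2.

H_0 = Z^2,  H_1 = Z^3 ⊕ Z_2,  H_2 = 0.

We work with the vertex ordering v_0 < v_1 < v_2 < v_3 < v_4 < v_5 < v_6 < v_7 < v_8 < v_9 < v_10 < v_11 < v_12. The simplices of K, each written with vertices in increasing order, are:

  0-simplices (13): [v_0], [v_1], [v_2], [v_3], [v_4], [v_5], [v_6], [v_7], [v_8], [v_9], [v_10], [v_11], [v_12]
  1-simplices (24): (24 of them)
  2-simplices (10): [v_2,v_5,v_6], [v_2,v_5,v_12], [v_2,v_6,v_10], [v_2,v_9,v_10], [v_2,v_9,v_12], [v_5,v_6,v_9], [v_5,v_9,v_10], [v_5,v_10,v_12], [v_6,v_9,v_12], [v_6,v_10,v_12]

Hence C_0 ≅ Z^13, C_1 ≅ Z^24, C_2 ≅ Z^10.

Boundary ∂_1: C_1 → C_0 is given by ∂[p,q] = [q] − [p]. For instance
  ∂[v_4,v_11] = [v_11] − [v_4].
This gives a 13×24 integer matrix of rank 11; reducing to Smith normal form yields diagonal entries (1,1,1,1,1,1,1,1,1,1,1).

The boundary map ∂_2: C_2 → C_1 sends each 2-simplex [p,q,r] to [q,r] − [p,r] + [p,q]. For instance
  ∂[v_5,v_9,v_10] = [v_9,v_10] − [v_5,v_10] + [v_5,v_9],
  ∂[v_2,v_9,v_12] = [v_9,v_12] − [v_2,v_12] + [v_2,v_9].
As a 24×10 matrix over Z this has rank 10, with invariant factors (1,1,1,1,1,1,1,1,1,2).

Now H_k = ker ∂_k / im ∂_{k+1}, so:

  H_0: rank C_0 − rank ∂_1 = 13 − 11 = 2, and the invariant factors of ∂_1 are all 1, so H_0 ≅ Z^2.
  H_1: rank ker ∂_1 − rank ∂_2 = (24 − 11) − 10 = 3, and ∂_2 has invariant factor 2 > 1, so H_1 ≅ Z^3 ⊕ Z_2.
  H_2: rank ker ∂_2 − rank ∂_3 = (10 − 10) − 0 = 0, and there is no ∂_3, so H_2 ≅ 0.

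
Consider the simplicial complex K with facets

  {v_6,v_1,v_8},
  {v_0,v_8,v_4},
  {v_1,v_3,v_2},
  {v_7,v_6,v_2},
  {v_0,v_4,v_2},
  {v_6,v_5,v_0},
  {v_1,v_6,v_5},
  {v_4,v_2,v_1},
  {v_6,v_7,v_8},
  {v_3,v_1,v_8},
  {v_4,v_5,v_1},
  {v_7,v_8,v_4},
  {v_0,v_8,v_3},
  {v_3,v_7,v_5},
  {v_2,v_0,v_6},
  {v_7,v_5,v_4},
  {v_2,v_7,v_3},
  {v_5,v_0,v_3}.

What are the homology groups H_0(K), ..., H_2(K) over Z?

H_0 ≅ Z,  H_1 ≅ Z^2,  H_2 ≅ Z.

Take the total order v_0 < v_1 < v_2 < v_3 < v_4 < v_5 < v_6 < v_7 < v_8 on the vertex set. Then K (dimension 2) consists of the simplices:

  0-simplices (9): [v_0], [v_1], [v_2], [v_3], [v_4], [v_5], [v_6], [v_7], [v_8]
  1-simplices (27): (27 of them)
  2-simplices (18): (18 of them)

so the chain groups are C_0 ≅ Z^9, C_1 ≅ Z^27, C_2 ≅ Z^18.

The boundary map ∂_1: C_1 → C_0 sends each edge [p,q] (with p < q) to q − p.
This gives a 9×27 integer matrix of rank 8; reducing to Smith normal form yields diagonal entries (1,1,1,1,1,1,1,1).

The boundary map ∂_2: C_2 → C_1 acts by ∂[p,q,r] = [q,r] − [p,r] + [p,q]. For instance
  ∂[v_2,v_3,v_7] = [v_3,v_7] − [v_2,v_7] + [v_2,v_3],
  ∂[v_1,v_2,v_3] = [v_2,v_3] − [v_1,v_3] + [v_1,v_2].
This gives a 27×18 integer matrix of rank 17; reducing to Smith normal form yields diagonal entries (1,1,1,1,1,1,1,1,1,1,1,1,1,1,1,1,1).

Now H_k = ker ∂_k / im ∂_{k+1}, so:

  H_0: rank C_0 − rank ∂_1 = 9 − 8 = 1, and the invariant factors of ∂_1 are all 1, so H_0 ≅ Z.
  H_1: rank ker ∂_1 − rank ∂_2 = (27 − 8) − 17 = 2, and the invariant factors of ∂_2 are all 1, so H_1 ≅ Z^2.
  H_2: rank ker ∂_2 − rank ∂_3 = (18 − 17) − 0 = 1, and there is no ∂_3, so H_2 ≅ Z.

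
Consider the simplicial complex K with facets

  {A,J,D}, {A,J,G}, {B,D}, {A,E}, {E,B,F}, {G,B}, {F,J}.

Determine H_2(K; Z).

Fix the vertex order A < B < D < E < F < G < J and write every simplex with vertices in increasing order. Then dim K = 2 and the simplices of K are:

  0-simplices (7): A, B, D, E, F, G, J
  1-simplices (12): AD, AE, AG, AJ, BD, BE, BF, BG, DJ, EF, FJ, GJ
  2-simplices (3): ADJ, AGJ, BEF

so the chain groups are C_0 ≅ Z^7, C_1 ≅ Z^12, C_2 ≅ Z^3.

∂_1: C_1 → C_0 maps an edge to its endpoints' difference, ∂[p,q] = q − p.
This gives a 7×12 integer matrix of rank 6; reducing to Smith normal form yields diagonal entries (1,1,1,1,1,1).

The boundary map ∂_2: C_2 → C_1 acts by ∂[p,q,r] = [q,r] − [p,r] + [p,q]. For instance
  ∂BEF = EF − BF + BE,
  ∂ADJ = DJ − AJ + AD.
This gives a 12×3 integer matrix of rank 3; reducing to Smith normal form yields diagonal entries (1,1,1).

Computing H_k = (kernel of ∂_k) / (image of ∂_{k+1}):

  H_2: rank ker ∂_2 − rank ∂_3 = (3 − 3) − 0 = 0, and there is no ∂_3, so H_2 ≅ 0.

H_2 = 0.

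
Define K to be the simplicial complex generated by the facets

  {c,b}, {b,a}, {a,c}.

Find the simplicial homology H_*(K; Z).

H_0 ≅ Z,  H_1 ≅ Z.

Order the vertices as a < b < c. Listing each simplex with vertices in this order, K has dimension 1 with simplices:

  0-simplices (3): a, b, c
  1-simplices (3): ab, ac, bc

giving chain groups C_0 ≅ Z^3, C_1 ≅ Z^3.

Boundary ∂_1: C_1 → C_0 sends each edge [p,q] (with p < q) to q − p. For instance
  ∂ab = b − a.
The 3×3 boundary matrix has rank 2 and Smith normal form diag(1,1).

Computing H_k = (kernel of ∂_k) / (image of ∂_{k+1}):

  H_0: rank C_0 − rank ∂_1 = 3 − 2 = 1, and the invariant factors of ∂_1 are all 1, so H_0 = Z.
  H_1: rank ker ∂_1 − rank ∂_2 = (3 − 2) − 0 = 1, and there is no ∂_2, so H_1 = Z.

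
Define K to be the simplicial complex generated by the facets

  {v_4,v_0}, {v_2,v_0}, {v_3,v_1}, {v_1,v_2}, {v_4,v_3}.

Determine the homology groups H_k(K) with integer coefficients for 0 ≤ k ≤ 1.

Fix the vertex order v_0 < v_1 < v_2 < v_3 < v_4 and write every simplex with vertices in increasing order. Then dim K = 1 and the simplices of K are:

  0-simplices (5): [v_0], [v_1], [v_2], [v_3], [v_4]
  1-simplices (5): [v_0,v_2], [v_0,v_4], [v_1,v_2], [v_1,v_3], [v_3,v_4]

giving chain groups C_0 ≅ Z^5, C_1 ≅ Z^5.

∂_1: C_1 → C_0 sends each edge [p,q] (with p < q) to q − p. For instance
  ∂[v_0,v_2] = [v_2] − [v_0].
The resulting 5×5 matrix has rank 4, and its Smith normal form has invariant factors (1,1,1,1).

Reading off H_k = ker ∂_k / im ∂_{k+1}:

  H_0: rank C_0 − rank ∂_1 = 5 − 4 = 1, and the invariant factors of ∂_1 are all 1, so H_0 ≅ Z.
  H_1: rank ker ∂_1 − rank ∂_2 = (5 − 4) − 0 = 1, and there is no ∂_2, so H_1 ≅ Z.

As a check, the Euler characteristic is 5 − 5 = 0, which agrees with 1 − 1 = 0.

H_0 ≅ Z,  H_1 ≅ Z.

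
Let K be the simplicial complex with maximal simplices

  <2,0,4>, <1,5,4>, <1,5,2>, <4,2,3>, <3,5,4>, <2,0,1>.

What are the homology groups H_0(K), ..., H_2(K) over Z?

Take the total order 0 < 1 < 2 < 3 < 4 < 5 on the vertex set. Then K (dimension 2) consists of the simplices:

  0-simplices (6): [0], [1], [2], [3], [4], [5]
  1-simplices (12): [0,1], [0,2], [0,4], [1,2], [1,4], [1,5], [2,3], [2,4], [2,5], [3,4], [3,5], [4,5]
  2-simplices (6): [0,1,2], [0,2,4], [1,2,5], [1,4,5], [2,3,4], [3,4,5]

so the chain groups are C_0 ≅ Z^6, C_1 ≅ Z^12, C_2 ≅ Z^6.

The boundary map ∂_1: C_1 → C_0 is given by ∂[p,q] = [q] − [p]. For instance
  ∂[0,2] = [2] − [0].
The resulting 6×12 matrix has rank 5, and its Smith normal form has invariant factors (1,1,1,1,1).

∂_2: C_2 → C_1 maps a triangle to the signed sum of its edges. For instance
  ∂[0,2,4] = [2,4] − [0,4] + [0,2],
  ∂[1,2,5] = [2,5] − [1,5] + [1,2].
As a 12×6 matrix over Z this has rank 6, with invariant factors (1,1,1,1,1,1).

Reading off H_k = ker ∂_k / im ∂_{k+1}:

  H_0: rank C_0 − rank ∂_1 = 6 − 5 = 1, and the invariant factors of ∂_1 are all 1, so H_0 = Z.
  H_1: rank ker ∂_1 − rank ∂_2 = (12 − 5) − 6 = 1, and the invariant factors of ∂_2 are all 1, so H_1 = Z.
  H_2: rank ker ∂_2 − rank ∂_3 = (6 − 6) − 0 = 0, and there is no ∂_3, so H_2 = 0.

As a check, the Euler characteristic is 6 − 12 + 6 = 0, which agrees with 1 − 1 + 0 = 0.

H_0 ≅ Z,  H_1 ≅ Z,  H_2 = 0.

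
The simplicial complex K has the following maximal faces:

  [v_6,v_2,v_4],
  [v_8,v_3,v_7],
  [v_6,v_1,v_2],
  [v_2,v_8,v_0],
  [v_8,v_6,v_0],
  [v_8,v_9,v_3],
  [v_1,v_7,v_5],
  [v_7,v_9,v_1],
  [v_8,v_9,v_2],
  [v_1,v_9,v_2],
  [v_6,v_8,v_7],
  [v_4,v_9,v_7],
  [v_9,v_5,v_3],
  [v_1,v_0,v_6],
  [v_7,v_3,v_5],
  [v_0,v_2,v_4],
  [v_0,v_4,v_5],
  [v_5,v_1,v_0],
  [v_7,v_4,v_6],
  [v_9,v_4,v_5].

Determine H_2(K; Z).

H_2 = 0.

K has 10 vertices, 30 edges, 20 triangles.
rank ∂_2 = 20, rank ∂_3 = 0 ⇒ b_2 = 20 − 20 − 0 = 0. So H_2 ≅ 0.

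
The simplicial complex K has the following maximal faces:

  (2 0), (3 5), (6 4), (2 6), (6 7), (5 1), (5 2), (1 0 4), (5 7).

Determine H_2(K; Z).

H_2 = 0.

Take the total order 0 < 1 < 2 < 3 < 4 < 5 < 6 < 7 on the vertex set. Then K (dimension 2) consists of the simplices:

  0-simplices (8): [0], [1], [2], [3], [4], [5], [6], [7]
  1-simplices (11): [0,1], [0,2], [0,4], [1,4], [1,5], [2,5], [2,6], [3,5], [4,6], [5,7], [6,7]
  2-simplices (1): [0,1,4]

Hence C_0 ≅ Z^8, C_1 ≅ Z^11, C_2 ≅ Z^1.

∂_1: C_1 → C_0 sends each edge [p,q] (with p < q) to q − p. For instance
  ∂[4,6] = [6] − [4].
As a 8×11 matrix over Z this has rank 7, with invariant factors (1,1,1,1,1,1,1).

∂_2: C_2 → C_1 sends each 2-simplex [p,q,r] to [q,r] − [p,r] + [p,q]. For instance
  ∂[0,1,4] = [1,4] − [0,4] + [0,1].
The 11×1 boundary matrix has rank 1 and Smith normal form diag(1).

Now H_k = ker ∂_k / im ∂_{k+1}, so:

  H_2: rank ker ∂_2 − rank ∂_3 = (1 − 1) − 0 = 0, and there is no ∂_3, so H_2 ≅ 0.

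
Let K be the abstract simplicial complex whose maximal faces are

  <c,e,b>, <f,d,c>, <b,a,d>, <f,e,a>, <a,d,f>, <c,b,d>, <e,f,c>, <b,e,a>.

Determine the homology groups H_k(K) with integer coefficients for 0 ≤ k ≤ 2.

K has 6 vertices, 12 edges, 8 triangles.
rank ∂_0 = 0, rank ∂_1 = 5 ⇒ b_0 = 6 − 0 − 5 = 1; all invariant factors of ∂_1 are 1 so no torsion. So H_0 = Z.
rank ∂_1 = 5, rank ∂_2 = 7 ⇒ b_1 = 12 − 5 − 7 = 0; all invariant factors of ∂_2 are 1 so no torsion. So H_1 = 0.
rank ∂_2 = 7, rank ∂_3 = 0 ⇒ b_2 = 8 − 7 − 0 = 1. So H_2 = Z.

H_0 ≅ Z,  H_1 = 0,  H_2 ≅ Z.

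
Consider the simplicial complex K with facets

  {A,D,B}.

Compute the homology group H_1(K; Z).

Order the vertices as A < B < D. Listing each simplex with vertices in this order, K has dimension 2 with simplices:

  0-simplices (3): A, B, D
  1-simplices (3): AB, AD, BD
  2-simplices (1): ABD

so the chain groups are C_0 ≅ Z^3, C_1 ≅ Z^3, C_2 ≅ Z^1.

The boundary map ∂_1: C_1 → C_0 is given by ∂[p,q] = [q] − [p]. For instance
  ∂AB = B − A.
The 3×3 boundary matrix has rank 2 and Smith normal form diag(1,1).

∂_2: C_2 → C_1 sends each 2-simplex [p,q,r] to [q,r] − [p,r] + [p,q]. For instance
  ∂ABD = BD − AD + AB.
This gives a 3×1 integer matrix of rank 1; reducing to Smith normal form yields diagonal entries (1).

Reading off H_k = ker ∂_k / im ∂_{k+1}:

  H_1: rank ker ∂_1 − rank ∂_2 = (3 − 2) − 1 = 0, and the invariant factors of ∂_2 are all 1, so H_1 = 0.

(K is a triangulation of the 2-simplex.)

H_1 ≅ 0.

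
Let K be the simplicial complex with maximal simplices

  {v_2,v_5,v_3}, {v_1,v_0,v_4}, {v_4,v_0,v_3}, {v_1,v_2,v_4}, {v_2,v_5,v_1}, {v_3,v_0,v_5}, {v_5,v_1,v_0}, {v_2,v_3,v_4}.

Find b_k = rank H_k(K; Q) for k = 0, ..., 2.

We work with the vertex ordering v_0 < v_1 < v_2 < v_3 < v_4 < v_5. The simplices of K, each written with vertices in increasing order, are:

  0-simplices (6): [v_0], [v_1], [v_2], [v_3], [v_4], [v_5]
  1-simplices (12): [v_0,v_1], [v_0,v_3], [v_0,v_4], [v_0,v_5], [v_1,v_2], [v_1,v_4], [v_1,v_5], [v_2,v_3], [v_2,v_4], [v_2,v_5], [v_3,v_4], [v_3,v_5]
  2-simplices (8): [v_0,v_1,v_4], [v_0,v_1,v_5], [v_0,v_3,v_4], [v_0,v_3,v_5], [v_1,v_2,v_4], [v_1,v_2,v_5], [v_2,v_3,v_4], [v_2,v_3,v_5]

giving chain groups C_0 ≅ Z^6, C_1 ≅ Z^12, C_2 ≅ Z^8.

The boundary map ∂_1: C_1 → C_0 sends each edge [p,q] (with p < q) to q − p.
As a 6×12 matrix over Z this has rank 5, with invariant factors (1,1,1,1,1).

∂_2: C_2 → C_1 acts by ∂[p,q,r] = [q,r] − [p,r] + [p,q]. For instance
  ∂[v_0,v_3,v_4] = [v_3,v_4] − [v_0,v_4] + [v_0,v_3],
  ∂[v_1,v_2,v_5] = [v_2,v_5] − [v_1,v_5] + [v_1,v_2].
The resulting 12×8 matrix has rank 7, and its Smith normal form has invariant factors (1,1,1,1,1,1,1).

Now H_k = ker ∂_k / im ∂_{k+1}, so:

  H_0: rank C_0 − rank ∂_1 = 6 − 5 = 1, and the invariant factors of ∂_1 are all 1, so H_0 ≅ Z.
  H_1: rank ker ∂_1 − rank ∂_2 = (12 − 5) − 7 = 0, and the invariant factors of ∂_2 are all 1, so H_1 ≅ 0.
  H_2: rank ker ∂_2 − rank ∂_3 = (8 − 7) − 0 = 1, and there is no ∂_3, so H_2 ≅ Z.

Hence the Betti numbers are b_0 = 1, b_1 = 0, b_2 = 1.

b_0 = 1, b_1 = 0, b_2 = 1.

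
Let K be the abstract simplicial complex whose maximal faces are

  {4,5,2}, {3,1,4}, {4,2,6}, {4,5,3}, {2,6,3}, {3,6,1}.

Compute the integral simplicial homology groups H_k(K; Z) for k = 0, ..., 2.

Take the total order 1 < 2 < 3 < 4 < 5 < 6 on the vertex set. Then K (dimension 2) consists of the simplices:

  0-simplices (6): [1], [2], [3], [4], [5], [6]
  1-simplices (12): [1,3], [1,4], [1,6], [2,3], [2,4], [2,5], [2,6], [3,4], [3,5], [3,6], [4,5], [4,6]
  2-simplices (6): [1,3,4], [1,3,6], [2,3,6], [2,4,5], [2,4,6], [3,4,5]

giving chain groups C_0 ≅ Z^6, C_1 ≅ Z^12, C_2 ≅ Z^6.

The boundary map ∂_1: C_1 → C_0 is given by ∂[p,q] = [q] − [p].
This gives a 6×12 integer matrix of rank 5; reducing to Smith normal form yields diagonal entries (1,1,1,1,1).

Boundary ∂_2: C_2 → C_1 sends each 2-simplex [p,q,r] to [q,r] − [p,r] + [p,q]. For instance
  ∂[2,4,6] = [4,6] − [2,6] + [2,4],
  ∂[2,4,5] = [4,5] − [2,5] + [2,4].
As a 12×6 matrix over Z this has rank 6, with invariant factors (1,1,1,1,1,1).

From H_k ≅ ker(∂_k) / im(∂_{k+1}) we obtain:

  H_0: rank C_0 − rank ∂_1 = 6 − 5 = 1, and the invariant factors of ∂_1 are all 1, so H_0 = Z.
  H_1: rank ker ∂_1 − rank ∂_2 = (12 − 5) − 6 = 1, and the invariant factors of ∂_2 are all 1, so H_1 = Z.
  H_2: rank ker ∂_2 − rank ∂_3 = (6 − 6) − 0 = 0, and there is no ∂_3, so H_2 = 0.

(K is a triangulation of the cylinder S^1 x I.)

H_0 = Z,  H_1 = Z,  H_2 = 0.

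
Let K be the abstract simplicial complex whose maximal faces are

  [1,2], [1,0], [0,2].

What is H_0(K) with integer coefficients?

H_0 = Z.

Order the vertices as 0 < 1 < 2. Listing each simplex with vertices in this order, K has dimension 1 with simplices:

  0-simplices (3): [0], [1], [2]
  1-simplices (3): [0,1], [0,2], [1,2]

Hence C_0 ≅ Z^3, C_1 ≅ Z^3.

Boundary ∂_1: C_1 → C_0 sends each edge [p,q] (with p < q) to q − p. For instance
  ∂[0,1] = [1] − [0].
The 3×3 boundary matrix has rank 2 and Smith normal form diag(1,1).

Computing H_k = (kernel of ∂_k) / (image of ∂_{k+1}):

  H_0: rank C_0 − rank ∂_1 = 3 − 2 = 1, and the invariant factors of ∂_1 are all 1, so H_0 ≅ Z.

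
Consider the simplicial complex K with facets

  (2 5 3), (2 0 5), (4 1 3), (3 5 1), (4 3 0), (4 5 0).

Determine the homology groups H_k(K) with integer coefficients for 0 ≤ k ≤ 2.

H_0 ≅ Z,  H_1 ≅ Z,  H_2 = 0.

We work with the vertex ordering 0 < 1 < 2 < 3 < 4 < 5. The simplices of K, each written with vertices in increasing order, are:

  0-simplices (6): [0], [1], [2], [3], [4], [5]
  1-simplices (12): [0,2], [0,3], [0,4], [0,5], [1,3], [1,4], [1,5], [2,3], [2,5], [3,4], [3,5], [4,5]
  2-simplices (6): [0,2,5], [0,3,4], [0,4,5], [1,3,4], [1,3,5], [2,3,5]

so the chain groups are C_0 ≅ Z^6, C_1 ≅ Z^12, C_2 ≅ Z^6.

The boundary map ∂_1: C_1 → C_0 maps an edge to its endpoints' difference, ∂[p,q] = q − p. For instance
  ∂[1,4] = [4] − [1].
As a 6×12 matrix over Z this has rank 5, with invariant factors (1,1,1,1,1).

∂_2: C_2 → C_1 sends each 2-simplex [p,q,r] to [q,r] − [p,r] + [p,q]. For instance
  ∂[0,2,5] = [2,5] − [0,5] + [0,2],
  ∂[2,3,5] = [3,5] − [2,5] + [2,3].
The resulting 12×6 matrix has rank 6, and its Smith normal form has invariant factors (1,1,1,1,1,1).

Computing H_k = (kernel of ∂_k) / (image of ∂_{k+1}):

  H_0: rank C_0 − rank ∂_1 = 6 − 5 = 1, and the invariant factors of ∂_1 are all 1, so H_0 ≅ Z.
  H_1: rank ker ∂_1 − rank ∂_2 = (12 − 5) − 6 = 1, and the invariant factors of ∂_2 are all 1, so H_1 ≅ Z.
  H_2: rank ker ∂_2 − rank ∂_3 = (6 − 6) − 0 = 0, and there is no ∂_3, so H_2 ≅ 0.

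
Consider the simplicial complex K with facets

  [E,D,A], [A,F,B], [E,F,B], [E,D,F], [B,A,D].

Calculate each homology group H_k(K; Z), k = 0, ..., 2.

We work with the vertex ordering A < B < D < E < F. The simplices of K, each written with vertices in increasing order, are:

  0-simplices (5): A, B, D, E, F
  1-simplices (10): AB, AD, AE, AF, BD, BE, BF, DE, DF, EF
  2-simplices (5): ABD, ABF, ADE, BEF, DEF

giving chain groups C_0 ≅ Z^5, C_1 ≅ Z^10, C_2 ≅ Z^5.

The boundary map ∂_1: C_1 → C_0 maps an edge to its endpoints' difference, ∂[p,q] = q − p. For instance
  ∂BD = D − B.
This gives a 5×10 integer matrix of rank 4; reducing to Smith normal form yields diagonal entries (1,1,1,1).

Boundary ∂_2: C_2 → C_1 sends each 2-simplex [p,q,r] to [q,r] − [p,r] + [p,q]. For instance
  ∂ABF = BF − AF + AB,
  ∂BEF = EF − BF + BE.
This gives a 10×5 integer matrix of rank 5; reducing to Smith normal form yields diagonal entries (1,1,1,1,1).

Now H_k = ker ∂_k / im ∂_{k+1}, so:

  H_0: rank C_0 − rank ∂_1 = 5 − 4 = 1, and the invariant factors of ∂_1 are all 1, so H_0 = Z.
  H_1: rank ker ∂_1 − rank ∂_2 = (10 − 4) − 5 = 1, and the invariant factors of ∂_2 are all 1, so H_1 = Z.
  H_2: rank ker ∂_2 − rank ∂_3 = (5 − 5) − 0 = 0, and there is no ∂_3, so H_2 = 0.

H_0 ≅ Z,  H_1 ≅ Z,  H_2 = 0.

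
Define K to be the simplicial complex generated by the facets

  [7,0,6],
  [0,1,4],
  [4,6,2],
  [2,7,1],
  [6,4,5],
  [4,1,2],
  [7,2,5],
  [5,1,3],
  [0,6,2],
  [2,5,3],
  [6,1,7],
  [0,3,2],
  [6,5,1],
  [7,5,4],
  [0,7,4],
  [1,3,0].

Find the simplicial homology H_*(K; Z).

We work with the vertex ordering 0 < 1 < 2 < 3 < 4 < 5 < 6 < 7. The simplices of K, each written with vertices in increasing order, are:

  0-simplices (8): [0], [1], [2], [3], [4], [5], [6], [7]
  1-simplices (24): (24 of them)
  2-simplices (16): [0,1,3], [0,1,4], [0,2,3], [0,2,6], [0,4,7], [0,6,7], [1,2,4], [1,2,7], [1,3,5], [1,5,6], [1,6,7], [2,3,5], [2,4,6], [2,5,7], [4,5,6], [4,5,7]

so the chain groups are C_0 ≅ Z^8, C_1 ≅ Z^24, C_2 ≅ Z^16.

The boundary map ∂_1: C_1 → C_0 sends each edge [p,q] (with p < q) to q − p. For instance
  ∂[2,7] = [7] − [2].
This gives a 8×24 integer matrix of rank 7; reducing to Smith normal form yields diagonal entries (1,1,1,1,1,1,1).

The boundary map ∂_2: C_2 → C_1 acts by ∂[p,q,r] = [q,r] − [p,r] + [p,q]. For instance
  ∂[4,5,7] = [5,7] − [4,7] + [4,5],
  ∂[1,6,7] = [6,7] − [1,7] + [1,6].
The resulting 24×16 matrix has rank 15, and its Smith normal form has invariant factors (1,1,1,1,1,1,1,1,1,1,1,1,1,1,1).

Now H_k = ker ∂_k / im ∂_{k+1}, so:

  H_0: rank C_0 − rank ∂_1 = 8 − 7 = 1, and the invariant factors of ∂_1 are all 1, so H_0 = Z.
  H_1: rank ker ∂_1 − rank ∂_2 = (24 − 7) − 15 = 2, and the invariant factors of ∂_2 are all 1, so H_1 = Z^2.
  H_2: rank ker ∂_2 − rank ∂_3 = (16 − 15) − 0 = 1, and there is no ∂_3, so H_2 = Z.

(K is a triangulation of the torus T^2.)

H_0 = Z,  H_1 = Z^2,  H_2 = Z.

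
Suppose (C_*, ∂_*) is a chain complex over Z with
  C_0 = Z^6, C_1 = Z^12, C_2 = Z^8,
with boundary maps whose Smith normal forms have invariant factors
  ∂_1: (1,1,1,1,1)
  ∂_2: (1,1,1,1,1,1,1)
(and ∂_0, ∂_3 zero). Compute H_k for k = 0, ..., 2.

H_0: b_0 = 6 − 0 − 5 = 1; torsion from ∂_1 factors > 1: none. So H_0 ≅ Z.
H_1: b_1 = 12 − 5 − 7 = 0; torsion from ∂_2 factors > 1: none. So H_1 ≅ 0.
H_2: b_2 = 8 − 7 − 0 = 1; torsion from ∂_3 factors > 1: none. So H_2 ≅ Z.

H_0 ≅ Z,  H_1 = 0,  H_2 ≅ Z.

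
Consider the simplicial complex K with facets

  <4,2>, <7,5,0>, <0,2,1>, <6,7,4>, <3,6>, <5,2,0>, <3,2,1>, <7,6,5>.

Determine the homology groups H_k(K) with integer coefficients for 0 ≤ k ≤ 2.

H_0 ≅ Z,  H_1 ≅ Z^2,  H_2 = 0.

Take the total order 0 < 1 < 2 < 3 < 4 < 5 < 6 < 7 on the vertex set. Then K (dimension 2) consists of the simplices:

  0-simplices (8): [0], [1], [2], [3], [4], [5], [6], [7]
  1-simplices (15): [0,1], [0,2], [0,5], [0,7], [1,2], [1,3], [2,3], [2,4], [2,5], [3,6], [4,6], [4,7], [5,6], [5,7], [6,7]
  2-simplices (6): [0,1,2], [0,2,5], [0,5,7], [1,2,3], [4,6,7], [5,6,7]

giving chain groups C_0 ≅ Z^8, C_1 ≅ Z^15, C_2 ≅ Z^6.

Boundary ∂_1: C_1 → C_0 sends each edge [p,q] (with p < q) to q − p.
As a 8×15 matrix over Z this has rank 7, with invariant factors (1,1,1,1,1,1,1).

The boundary map ∂_2: C_2 → C_1 acts by ∂[p,q,r] = [q,r] − [p,r] + [p,q]. For instance
  ∂[0,1,2] = [1,2] − [0,2] + [0,1],
  ∂[4,6,7] = [6,7] − [4,7] + [4,6].
As a 15×6 matrix over Z this has rank 6, with invariant factors (1,1,1,1,1,1).

Computing H_k = (kernel of ∂_k) / (image of ∂_{k+1}):

  H_0: rank C_0 − rank ∂_1 = 8 − 7 = 1, and the invariant factors of ∂_1 are all 1, so H_0 = Z.
  H_1: rank ker ∂_1 − rank ∂_2 = (15 − 7) − 6 = 2, and the invariant factors of ∂_2 are all 1, so H_1 = Z^2.
  H_2: rank ker ∂_2 − rank ∂_3 = (6 − 6) − 0 = 0, and there is no ∂_3, so H_2 = 0.

As a check, the Euler characteristic is 8 − 15 + 6 = -1, which agrees with 1 − 2 + 0 = -1.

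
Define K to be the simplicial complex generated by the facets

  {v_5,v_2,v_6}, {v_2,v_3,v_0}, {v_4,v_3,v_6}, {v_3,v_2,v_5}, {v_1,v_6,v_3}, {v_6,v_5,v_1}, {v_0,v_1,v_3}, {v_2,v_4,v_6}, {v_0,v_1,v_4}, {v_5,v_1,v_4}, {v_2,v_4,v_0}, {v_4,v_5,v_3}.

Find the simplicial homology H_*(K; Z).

H_0 = Z,  H_1 = Z/2,  H_2 = 0.

We work with the vertex ordering v_0 < v_1 < v_2 < v_3 < v_4 < v_5 < v_6. The simplices of K, each written with vertices in increasing order, are:

  0-simplices (7): [v_0], [v_1], [v_2], [v_3], [v_4], [v_5], [v_6]
  1-simplices (18): (18 of them)
  2-simplices (12): (12 of them)

Hence C_0 ≅ Z^7, C_1 ≅ Z^18, C_2 ≅ Z^12.

∂_1: C_1 → C_0 maps an edge to its endpoints' difference, ∂[p,q] = q − p.
The 7×18 boundary matrix has rank 6 and Smith normal form diag(1,1,1,1,1,1).

∂_2: C_2 → C_1 sends each 2-simplex [p,q,r] to [q,r] − [p,r] + [p,q]. For instance
  ∂[v_0,v_2,v_3] = [v_2,v_3] − [v_0,v_3] + [v_0,v_2],
  ∂[v_3,v_4,v_6] = [v_4,v_6] − [v_3,v_6] + [v_3,v_4].
This gives a 18×12 integer matrix of rank 12; reducing to Smith normal form yields diagonal entries (1,1,1,1,1,1,1,1,1,1,1,2).

Now H_k = ker ∂_k / im ∂_{k+1}, so:

  H_0: rank C_0 − rank ∂_1 = 7 − 6 = 1, and the invariant factors of ∂_1 are all 1, so H_0 ≅ Z.
  H_1: rank ker ∂_1 − rank ∂_2 = (18 − 6) − 12 = 0, and ∂_2 has invariant factor 2 > 1, so H_1 ≅ Z/2.
  H_2: rank ker ∂_2 − rank ∂_3 = (12 − 12) − 0 = 0, and there is no ∂_3, so H_2 ≅ 0.

(K is a triangulation of the real projective plane RP^2.)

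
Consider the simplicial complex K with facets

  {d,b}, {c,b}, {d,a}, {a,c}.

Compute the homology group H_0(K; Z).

H_0 ≅ Z.

Fix the vertex order a < b < c < d and write every simplex with vertices in increasing order. Then dim K = 1 and the simplices of K are:

  0-simplices (4): a, b, c, d
  1-simplices (4): ac, ad, bc, bd

Hence C_0 ≅ Z^4, C_1 ≅ Z^4.

∂_1: C_1 → C_0 sends each edge [p,q] (with p < q) to q − p.
The 4×4 boundary matrix has rank 3 and Smith normal form diag(1,1,1).

Reading off H_k = ker ∂_k / im ∂_{k+1}:

  H_0: rank C_0 − rank ∂_1 = 4 − 3 = 1, and the invariant factors of ∂_1 are all 1, so H_0 ≅ Z.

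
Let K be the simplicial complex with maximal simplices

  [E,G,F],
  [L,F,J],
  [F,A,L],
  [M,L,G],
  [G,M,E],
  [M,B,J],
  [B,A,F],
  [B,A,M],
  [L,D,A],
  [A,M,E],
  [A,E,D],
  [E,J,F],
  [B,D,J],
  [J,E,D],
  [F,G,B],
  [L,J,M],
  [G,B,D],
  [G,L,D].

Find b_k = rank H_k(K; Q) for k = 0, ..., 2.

Fix the vertex order A < B < D < E < F < G < J < L < M and write every simplex with vertices in increasing order. Then dim K = 2 and the simplices of K are:

  0-simplices (9): A, B, D, E, F, G, J, L, M
  1-simplices (27): AB, AD, AE, AF, AL, AM, BD, BF, BG, BJ, BM, DE, DG, DJ, DL, EF, EG, EJ, EM, FG, FJ, FL, GL, GM, JL, JM, LM
  2-simplices (18): ABF, ABM, ADE, ADL, AEM, AFL, BDG, BDJ, BFG, BJM, DEJ, DGL, EFG, EFJ, EGM, FJL, GLM, JLM

Hence C_0 ≅ Z^9, C_1 ≅ Z^27, C_2 ≅ Z^18.

The boundary map ∂_1: C_1 → C_0 sends each edge [p,q] (with p < q) to q − p. For instance
  ∂DG = G − D.
As a 9×27 matrix over Z this has rank 8, with invariant factors (1,1,1,1,1,1,1,1).

The boundary map ∂_2: C_2 → C_1 sends each 2-simplex [p,q,r] to [q,r] − [p,r] + [p,q]. For instance
  ∂BDJ = DJ − BJ + BD,
  ∂AFL = FL − AL + AF.
The 27×18 boundary matrix has rank 17 and Smith normal form diag(1,1,1,1,1,1,1,1,1,1,1,1,1,1,1,1,1).

From H_k ≅ ker(∂_k) / im(∂_{k+1}) we obtain:

  H_0: rank C_0 − rank ∂_1 = 9 − 8 = 1, and the invariant factors of ∂_1 are all 1, so H_0 ≅ Z.
  H_1: rank ker ∂_1 − rank ∂_2 = (27 − 8) − 17 = 2, and the invariant factors of ∂_2 are all 1, so H_1 ≅ Z^2.
  H_2: rank ker ∂_2 − rank ∂_3 = (18 − 17) − 0 = 1, and there is no ∂_3, so H_2 ≅ Z.

Hence the Betti numbers are b_0 = 1, b_1 = 2, b_2 = 1.

b_0 = 1, b_1 = 2, b_2 = 1.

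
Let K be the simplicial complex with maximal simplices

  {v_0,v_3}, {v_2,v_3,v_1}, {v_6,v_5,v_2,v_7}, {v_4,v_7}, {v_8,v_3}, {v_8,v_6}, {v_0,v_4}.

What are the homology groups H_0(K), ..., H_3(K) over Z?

H_0 = Z,  H_1 = Z^2,  H_2 = 0,  H_3 = 0.

Take the total order v_0 < v_1 < v_2 < v_3 < v_4 < v_5 < v_6 < v_7 < v_8 on the vertex set. Then K (dimension 3) consists of the simplices:

  0-simplices (9): [v_0], [v_1], [v_2], [v_3], [v_4], [v_5], [v_6], [v_7], [v_8]
  1-simplices (14): [v_0,v_3], [v_0,v_4], [v_1,v_2], [v_1,v_3], [v_2,v_3], [v_2,v_5], [v_2,v_6], [v_2,v_7], [v_3,v_8], [v_4,v_7], [v_5,v_6], [v_5,v_7], [v_6,v_7], [v_6,v_8]
  2-simplices (5): [v_1,v_2,v_3], [v_2,v_5,v_6], [v_2,v_5,v_7], [v_2,v_6,v_7], [v_5,v_6,v_7]
  3-simplices (1): [v_2,v_5,v_6,v_7]

giving chain groups C_0 ≅ Z^9, C_1 ≅ Z^14, C_2 ≅ Z^5, C_3 ≅ Z^1.

The boundary map ∂_1: C_1 → C_0 maps an edge to its endpoints' difference, ∂[p,q] = q − p. For instance
  ∂[v_5,v_6] = [v_6] − [v_5].
As a 9×14 matrix over Z this has rank 8, with invariant factors (1,1,1,1,1,1,1,1).

The boundary map ∂_2: C_2 → C_1 acts by ∂[p,q,r] = [q,r] − [p,r] + [p,q]. For instance
  ∂[v_2,v_6,v_7] = [v_6,v_7] − [v_2,v_7] + [v_2,v_6],
  ∂[v_1,v_2,v_3] = [v_2,v_3] − [v_1,v_3] + [v_1,v_2].
The 14×5 boundary matrix has rank 4 and Smith normal form diag(1,1,1,1).

The boundary map ∂_3: C_3 → C_2 sends each 3-simplex σ to the alternating sum Σ_i (−1)^i (σ with its i-th vertex removed). For instance
  ∂[v_2,v_5,v_6,v_7] = [v_5,v_6,v_7] − [v_2,v_6,v_7] + [v_2,v_5,v_7] − [v_2,v_5,v_6].
This gives a 5×1 integer matrix of rank 1; reducing to Smith normal form yields diagonal entries (1).

Computing H_k = (kernel of ∂_k) / (image of ∂_{k+1}):

  H_0: rank C_0 − rank ∂_1 = 9 − 8 = 1, and the invariant factors of ∂_1 are all 1, so H_0 = Z.
  H_1: rank ker ∂_1 − rank ∂_2 = (14 − 8) − 4 = 2, and the invariant factors of ∂_2 are all 1, so H_1 = Z^2.
  H_2: rank ker ∂_2 − rank ∂_3 = (5 − 4) − 1 = 0, and the invariant factors of ∂_3 are all 1, so H_2 = 0.
  H_3: rank ker ∂_3 − rank ∂_4 = (1 − 1) − 0 = 0, and there is no ∂_4, so H_3 = 0.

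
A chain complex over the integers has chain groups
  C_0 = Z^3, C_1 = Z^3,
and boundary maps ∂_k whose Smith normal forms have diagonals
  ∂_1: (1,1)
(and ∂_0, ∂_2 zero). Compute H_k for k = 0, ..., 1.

H_0: b_0 = 3 − 0 − 2 = 1; torsion from ∂_1 factors > 1: none. So H_0 = Z.
H_1: b_1 = 3 − 2 − 0 = 1; torsion from ∂_2 factors > 1: none. So H_1 = Z.

H_0 = Z,  H_1 = Z.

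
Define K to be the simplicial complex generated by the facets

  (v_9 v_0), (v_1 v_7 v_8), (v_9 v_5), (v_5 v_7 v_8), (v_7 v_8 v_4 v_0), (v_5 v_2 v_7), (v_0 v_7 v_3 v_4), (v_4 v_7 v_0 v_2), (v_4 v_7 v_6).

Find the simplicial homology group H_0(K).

Order the vertices as v_0 < v_1 < v_2 < v_3 < v_4 < v_5 < v_6 < v_7 < v_8 < v_9. Listing each simplex with vertices in this order, K has dimension 3 with simplices:

  0-simplices (10): [v_0], [v_1], [v_2], [v_3], [v_4], [v_5], [v_6], [v_7], [v_8], [v_9]
  1-simplices (21): (21 of them)
  2-simplices (14): (14 of them)
  3-simplices (3): [v_0,v_2,v_4,v_7], [v_0,v_3,v_4,v_7], [v_0,v_4,v_7,v_8]

so the chain groups are C_0 ≅ Z^10, C_1 ≅ Z^21, C_2 ≅ Z^14, C_3 ≅ Z^3.

Boundary ∂_1: C_1 → C_0 sends each edge [p,q] (with p < q) to q − p. For instance
  ∂[v_4,v_7] = [v_7] − [v_4].
As a 10×21 matrix over Z this has rank 9, with invariant factors (1,1,1,1,1,1,1,1,1).

Boundary ∂_2: C_2 → C_1 acts by ∂[p,q,r] = [q,r] − [p,r] + [p,q]. For instance
  ∂[v_3,v_4,v_7] = [v_4,v_7] − [v_3,v_7] + [v_3,v_4],
  ∂[v_0,v_3,v_7] = [v_3,v_7] − [v_0,v_7] + [v_0,v_3].
As a 21×14 matrix over Z this has rank 11, with invariant factors (1,1,1,1,1,1,1,1,1,1,1).

The boundary map ∂_3: C_3 → C_2 sends each 3-simplex σ to the alternating sum Σ_i (−1)^i (σ with its i-th vertex removed). For instance
  ∂[v_0,v_3,v_4,v_7] = [v_3,v_4,v_7] − [v_0,v_4,v_7] + [v_0,v_3,v_7] − [v_0,v_3,v_4],
  ∂[v_0,v_4,v_7,v_8] = [v_4,v_7,v_8] − [v_0,v_7,v_8] + [v_0,v_4,v_8] − [v_0,v_4,v_7].
The resulting 14×3 matrix has rank 3, and its Smith normal form has invariant factors (1,1,1).

Now H_k = ker ∂_k / im ∂_{k+1}, so:

  H_0: rank C_0 − rank ∂_1 = 10 − 9 = 1, and the invariant factors of ∂_1 are all 1, so H_0 ≅ Z.

H_0 ≅ Z.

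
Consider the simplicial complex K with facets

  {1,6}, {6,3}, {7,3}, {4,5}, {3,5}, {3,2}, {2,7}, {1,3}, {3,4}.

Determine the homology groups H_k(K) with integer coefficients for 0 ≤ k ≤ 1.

We work with the vertex ordering 1 < 2 < 3 < 4 < 5 < 6 < 7. The simplices of K, each written with vertices in increasing order, are:

  0-simplices (7): [1], [2], [3], [4], [5], [6], [7]
  1-simplices (9): [1,3], [1,6], [2,3], [2,7], [3,4], [3,5], [3,6], [3,7], [4,5]

giving chain groups C_0 ≅ Z^7, C_1 ≅ Z^9.

Boundary ∂_1: C_1 → C_0 is given by ∂[p,q] = [q] − [p]. For instance
  ∂[1,6] = [6] − [1].
As a 7×9 matrix over Z this has rank 6, with invariant factors (1,1,1,1,1,1).

Computing H_k = (kernel of ∂_k) / (image of ∂_{k+1}):

  H_0: rank C_0 − rank ∂_1 = 7 − 6 = 1, and the invariant factors of ∂_1 are all 1, so H_0 = Z.
  H_1: rank ker ∂_1 − rank ∂_2 = (9 − 6) − 0 = 3, and there is no ∂_2, so H_1 = Z^3.

As a check, the Euler characteristic is 7 − 9 = -2, which agrees with 1 − 3 = -2.
(K is a triangulation of a wedge of 3 circles.)

H_0 = Z,  H_1 = Z^3.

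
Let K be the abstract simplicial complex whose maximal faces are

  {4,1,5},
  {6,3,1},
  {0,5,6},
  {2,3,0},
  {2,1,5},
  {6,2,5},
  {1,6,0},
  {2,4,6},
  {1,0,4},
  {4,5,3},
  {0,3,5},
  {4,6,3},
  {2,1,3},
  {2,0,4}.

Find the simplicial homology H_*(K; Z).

Take the total order 0 < 1 < 2 < 3 < 4 < 5 < 6 on the vertex set. Then K (dimension 2) consists of the simplices:

  0-simplices (7): [0], [1], [2], [3], [4], [5], [6]
  1-simplices (21): [0,1], [0,2], [0,3], [0,4], [0,5], [0,6], [1,2], [1,3], [1,4], [1,5], [1,6], [2,3], [2,4], [2,5], [2,6], [3,4], [3,5], [3,6], [4,5], [4,6], [5,6]
  2-simplices (14): [0,1,4], [0,1,6], [0,2,3], [0,2,4], [0,3,5], [0,5,6], [1,2,3], [1,2,5], [1,3,6], [1,4,5], [2,4,6], [2,5,6], [3,4,5], [3,4,6]

giving chain groups C_0 ≅ Z^7, C_1 ≅ Z^21, C_2 ≅ Z^14.

∂_1: C_1 → C_0 is given by ∂[p,q] = [q] − [p]. For instance
  ∂[2,3] = [3] − [2].
As a 7×21 matrix over Z this has rank 6, with invariant factors (1,1,1,1,1,1).

The boundary map ∂_2: C_2 → C_1 acts by ∂[p,q,r] = [q,r] − [p,r] + [p,q]. For instance
  ∂[2,4,6] = [4,6] − [2,6] + [2,4],
  ∂[1,2,3] = [2,3] − [1,3] + [1,2].
This gives a 21×14 integer matrix of rank 13; reducing to Smith normal form yields diagonal entries (1,1,1,1,1,1,1,1,1,1,1,1,1).

Reading off H_k = ker ∂_k / im ∂_{k+1}:

  H_0: rank C_0 − rank ∂_1 = 7 − 6 = 1, and the invariant factors of ∂_1 are all 1, so H_0 = Z.
  H_1: rank ker ∂_1 − rank ∂_2 = (21 − 6) − 13 = 2, and the invariant factors of ∂_2 are all 1, so H_1 = Z^2.
  H_2: rank ker ∂_2 − rank ∂_3 = (14 − 13) − 0 = 1, and there is no ∂_3, so H_2 = Z.

H_0 ≅ Z,  H_1 ≅ Z^2,  H_2 ≅ Z.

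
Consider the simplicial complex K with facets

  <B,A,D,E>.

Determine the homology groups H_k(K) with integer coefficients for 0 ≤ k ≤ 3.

Fix the vertex order A < B < D < E and write every simplex with vertices in increasing order. Then dim K = 3 and the simplices of K are:

  0-simplices (4): A, B, D, E
  1-simplices (6): AB, AD, AE, BD, BE, DE
  2-simplices (4): ABD, ABE, ADE, BDE
  3-simplices (1): ABDE

so the chain groups are C_0 ≅ Z^4, C_1 ≅ Z^6, C_2 ≅ Z^4, C_3 ≅ Z^1.

The boundary map ∂_1: C_1 → C_0 is given by ∂[p,q] = [q] − [p]. For instance
  ∂BE = E − B.
As a 4×6 matrix over Z this has rank 3, with invariant factors (1,1,1).

∂_2: C_2 → C_1 maps a triangle to the signed sum of its edges. For instance
  ∂ADE = DE − AE + AD,
  ∂ABD = BD − AD + AB.
This gives a 6×4 integer matrix of rank 3; reducing to Smith normal form yields diagonal entries (1,1,1).

∂_3: C_3 → C_2 sends each 3-simplex σ to the alternating sum Σ_i (−1)^i (σ with its i-th vertex removed). For instance
  ∂ABDE = BDE − ADE + ABE − ABD.
The resulting 4×1 matrix has rank 1, and its Smith normal form has invariant factors (1).

From H_k ≅ ker(∂_k) / im(∂_{k+1}) we obtain:

  H_0: rank C_0 − rank ∂_1 = 4 − 3 = 1, and the invariant factors of ∂_1 are all 1, so H_0 ≅ Z.
  H_1: rank ker ∂_1 − rank ∂_2 = (6 − 3) − 3 = 0, and the invariant factors of ∂_2 are all 1, so H_1 ≅ 0.
  H_2: rank ker ∂_2 − rank ∂_3 = (4 − 3) − 1 = 0, and the invariant factors of ∂_3 are all 1, so H_2 ≅ 0.
  H_3: rank ker ∂_3 − rank ∂_4 = (1 − 1) − 0 = 0, and there is no ∂_4, so H_3 ≅ 0.

H_0 = Z,  H_1 = 0,  H_2 = 0,  H_3 = 0.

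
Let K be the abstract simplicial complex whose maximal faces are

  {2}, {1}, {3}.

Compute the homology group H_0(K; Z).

Fix the vertex order 1 < 2 < 3 and write every simplex with vertices in increasing order. Then dim K = 0 and the simplices of K are:

  0-simplices (3): [1], [2], [3]

giving chain groups C_0 ≅ Z^3.

Now H_k = ker ∂_k / im ∂_{k+1}, so:

  H_0: rank C_0 − rank ∂_1 = 3 − 0 = 3, and there is no ∂_1, so H_0 = Z^3.

H_0 ≅ Z^3.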